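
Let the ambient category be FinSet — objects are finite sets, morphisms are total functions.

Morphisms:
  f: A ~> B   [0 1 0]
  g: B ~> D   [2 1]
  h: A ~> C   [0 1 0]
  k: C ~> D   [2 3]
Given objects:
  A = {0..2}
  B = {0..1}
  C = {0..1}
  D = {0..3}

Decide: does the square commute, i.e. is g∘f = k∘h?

Answer: DOES NOT COMMUTE

Derivation:
Path 1 = f;g:
  0 f~>0 g~>2
  1 f~>1 g~>1
  2 f~>0 g~>2
  result₁ = [2 1 2]
Path 2 = h;k:
  0 h~>0 k~>2
  1 h~>1 k~>3
  2 h~>0 k~>2
  result₂ = [2 3 2]
Equal? differ; not commutative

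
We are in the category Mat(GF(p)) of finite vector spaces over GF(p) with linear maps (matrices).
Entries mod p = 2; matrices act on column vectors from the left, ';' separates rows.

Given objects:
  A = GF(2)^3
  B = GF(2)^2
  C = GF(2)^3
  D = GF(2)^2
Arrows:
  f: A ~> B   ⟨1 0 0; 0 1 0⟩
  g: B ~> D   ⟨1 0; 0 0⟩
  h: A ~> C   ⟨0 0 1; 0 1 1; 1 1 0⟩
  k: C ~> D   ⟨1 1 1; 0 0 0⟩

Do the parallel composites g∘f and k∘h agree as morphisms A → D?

Path 1 = f;g:
  e0=(1,0,0) f~>(1,0) g~>(1,0)
  e1=(0,1,0) f~>(0,1) g~>(0,0)
  e2=(0,0,1) f~>(0,0) g~>(0,0)
  composite₁ = ⟨1 0 0; 0 0 0⟩
Path 2 = h;k:
  e0=(1,0,0) h~>(0,0,1) k~>(1,0)
  e1=(0,1,0) h~>(0,1,1) k~>(0,0)
  e2=(0,0,1) h~>(1,1,0) k~>(0,0)
  composite₂ = ⟨1 0 0; 0 0 0⟩
Equal? YES — commutes

Answer: COMMUTES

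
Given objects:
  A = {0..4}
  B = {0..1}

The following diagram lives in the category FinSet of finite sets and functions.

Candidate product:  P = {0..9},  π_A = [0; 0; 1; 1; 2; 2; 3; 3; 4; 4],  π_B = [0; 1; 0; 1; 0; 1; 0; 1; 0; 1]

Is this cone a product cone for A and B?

Answer: VALID PRODUCT

Trace:
|A|·|B| = 5·2 = 10;  |P| = 10
Check the pairing map k ↦ (π_A(k), π_B(k)):
  0 : (0,0)
  1 : (0,1)
  2 : (1,0)
  3 : (1,1)
  4 : (2,0)
  5 : (2,1)
  6 : (3,0)
  7 : (3,1)
  8 : (4,0)
  9 : (4,1)
distinct pairs in image: 10 / 10 needed
  → bijection onto A×B; projections well-typed.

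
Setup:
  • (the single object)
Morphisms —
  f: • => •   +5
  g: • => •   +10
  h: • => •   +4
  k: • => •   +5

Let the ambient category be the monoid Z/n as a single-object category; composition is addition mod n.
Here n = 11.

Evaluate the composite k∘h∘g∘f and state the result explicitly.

Answer: +2

Work:
  0 +5≡5 +10≡4 +4≡8 +5≡2  (mod 11)
result: +2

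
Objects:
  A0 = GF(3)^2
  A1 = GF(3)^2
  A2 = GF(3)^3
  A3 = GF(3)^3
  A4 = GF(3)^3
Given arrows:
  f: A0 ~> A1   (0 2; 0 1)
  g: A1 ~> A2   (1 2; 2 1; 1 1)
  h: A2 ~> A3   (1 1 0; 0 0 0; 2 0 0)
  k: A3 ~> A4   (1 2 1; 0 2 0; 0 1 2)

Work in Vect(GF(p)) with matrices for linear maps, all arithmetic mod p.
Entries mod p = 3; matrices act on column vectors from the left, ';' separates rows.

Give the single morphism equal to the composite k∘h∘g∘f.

Answer: (0 2; 0 0; 0 1)

Derivation:
  e0=(1,0) f~>(0,0) g~>(0,0,0) h~>(0,0,0) k~>(0,0,0)
  e1=(0,1) f~>(2,1) g~>(1,2,0) h~>(0,0,2) k~>(2,0,1)
result: (0 2; 0 0; 0 1)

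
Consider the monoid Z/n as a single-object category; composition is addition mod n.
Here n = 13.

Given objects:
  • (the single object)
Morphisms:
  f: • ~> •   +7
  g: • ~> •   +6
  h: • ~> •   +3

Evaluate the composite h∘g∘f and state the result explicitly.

Answer: +3

Derivation:
  0 +7≡7 +6≡0 +3≡3  (mod 13)
result: +3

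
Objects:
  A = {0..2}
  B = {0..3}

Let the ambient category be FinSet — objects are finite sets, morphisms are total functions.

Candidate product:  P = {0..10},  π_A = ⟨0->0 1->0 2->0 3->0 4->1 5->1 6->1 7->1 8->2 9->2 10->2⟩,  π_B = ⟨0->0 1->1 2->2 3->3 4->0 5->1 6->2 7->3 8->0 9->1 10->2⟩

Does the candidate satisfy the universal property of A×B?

Answer: NOT A VALID PRODUCT — |P|=11 ≠ |A|·|B|=12

Trace:
|A|·|B| = 3·4 = 12;  |P| = 11
  → cardinalities differ; no bijection possible.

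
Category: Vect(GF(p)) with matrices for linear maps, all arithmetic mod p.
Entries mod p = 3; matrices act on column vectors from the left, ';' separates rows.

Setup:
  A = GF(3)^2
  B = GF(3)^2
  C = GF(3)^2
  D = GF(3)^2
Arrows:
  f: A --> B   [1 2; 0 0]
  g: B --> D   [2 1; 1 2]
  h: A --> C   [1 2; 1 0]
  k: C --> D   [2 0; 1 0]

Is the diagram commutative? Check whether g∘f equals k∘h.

Answer: COMMUTES

Work:
1) trace f;g:
  e0=(1,0) f-->(1,0) g-->(2,1)
  e1=(0,1) f-->(2,0) g-->(1,2)
  ⟦path⟧₁ = [2 1; 1 2]
2) trace h;k:
  e0=(1,0) h-->(1,1) k-->(2,1)
  e1=(0,1) h-->(2,0) k-->(1,2)
  ⟦path⟧₂ = [2 1; 1 2]
Equal? equal; square commutes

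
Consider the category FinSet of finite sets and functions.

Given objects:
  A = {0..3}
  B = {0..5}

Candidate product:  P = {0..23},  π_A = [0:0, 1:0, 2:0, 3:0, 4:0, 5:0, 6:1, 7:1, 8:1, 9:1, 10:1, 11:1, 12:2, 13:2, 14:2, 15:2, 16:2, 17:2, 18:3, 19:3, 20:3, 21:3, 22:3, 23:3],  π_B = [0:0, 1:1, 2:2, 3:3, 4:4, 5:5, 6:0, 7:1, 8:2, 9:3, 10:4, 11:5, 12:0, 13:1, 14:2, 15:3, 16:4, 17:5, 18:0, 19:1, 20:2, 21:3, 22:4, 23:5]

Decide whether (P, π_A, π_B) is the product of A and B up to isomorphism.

|A|·|B| = 4·6 = 24;  |P| = 24
Check the pairing map k ↦ (π_A(k), π_B(k)):
  0 : (0,0)
  1 : (0,1)
  2 : (0,2)
  3 : (0,3)
  4 : (0,4)
  5 : (0,5)
  6 : (1,0)
  7 : (1,1)
  8 : (1,2)
  9 : (1,3)
  10 : (1,4)
  11 : (1,5)
  12 : (2,0)
  13 : (2,1)
  14 : (2,2)
  15 : (2,3)
  16 : (2,4)
  17 : (2,5)
  18 : (3,0)
  19 : (3,1)
  20 : (3,2)
  21 : (3,3)
  22 : (3,4)
  23 : (3,5)
distinct pairs in image: 24 / 24 needed
  → bijection onto A×B; projections well-typed.

Answer: VALID PRODUCT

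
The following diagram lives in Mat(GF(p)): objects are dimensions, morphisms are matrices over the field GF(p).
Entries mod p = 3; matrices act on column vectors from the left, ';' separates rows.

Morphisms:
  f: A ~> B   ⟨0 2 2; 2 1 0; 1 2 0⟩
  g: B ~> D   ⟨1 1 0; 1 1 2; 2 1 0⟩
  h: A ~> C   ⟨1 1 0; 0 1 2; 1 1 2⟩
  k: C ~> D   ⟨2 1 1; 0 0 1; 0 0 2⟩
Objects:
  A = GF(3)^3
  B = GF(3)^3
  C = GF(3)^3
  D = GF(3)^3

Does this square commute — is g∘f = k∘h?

Answer: DOES NOT COMMUTE

Derivation:
Along f;g (path 1):
  e0=⟨1,0,0⟩ f~>⟨0,2,1⟩ g~>⟨2,1,2⟩
  e1=⟨0,1,0⟩ f~>⟨2,1,2⟩ g~>⟨0,1,2⟩
  e2=⟨0,0,1⟩ f~>⟨2,0,0⟩ g~>⟨2,2,1⟩
  result₁ = ⟨2 0 2; 1 1 2; 2 2 1⟩
Along h;k (path 2):
  e0=⟨1,0,0⟩ h~>⟨1,0,1⟩ k~>⟨0,1,2⟩
  e1=⟨0,1,0⟩ h~>⟨1,1,1⟩ k~>⟨1,1,2⟩
  e2=⟨0,0,1⟩ h~>⟨0,2,2⟩ k~>⟨1,2,1⟩
  result₂ = ⟨0 1 1; 1 1 2; 2 2 1⟩
Equal? differ; not commutative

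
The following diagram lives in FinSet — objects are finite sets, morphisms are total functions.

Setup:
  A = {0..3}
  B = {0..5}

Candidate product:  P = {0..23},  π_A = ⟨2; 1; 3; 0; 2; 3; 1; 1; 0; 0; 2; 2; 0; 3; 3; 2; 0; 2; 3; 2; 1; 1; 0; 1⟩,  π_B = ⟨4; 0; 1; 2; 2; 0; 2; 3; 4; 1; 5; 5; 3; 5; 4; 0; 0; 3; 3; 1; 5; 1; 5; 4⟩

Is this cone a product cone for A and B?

Answer: NOT A VALID PRODUCT — duplicate pair at indices 10,11

Work:
|A|·|B| = 4·6 = 24;  |P| = 24
Check the pairing map k ↦ (π_A(k), π_B(k)):
  0 ↦ (2,4)
  1 ↦ (1,0)
  2 ↦ (3,1)
  3 ↦ (0,2)
  4 ↦ (2,2)
  5 ↦ (3,0)
  6 ↦ (1,2)
  7 ↦ (1,3)
  8 ↦ (0,4)
  9 ↦ (0,1)
  10 ↦ (2,5)
  11 ↦ (2,5)  ✗ repeats pair of k=10
  12 ↦ (0,3)
  13 ↦ (3,5)
  14 ↦ (3,4)
  15 ↦ (2,0)
  16 ↦ (0,0)
  17 ↦ (2,3)
  18 ↦ (3,3)
  19 ↦ (2,1)
  20 ↦ (1,5)
  21 ↦ (1,1)
  22 ↦ (0,5)
  23 ↦ (1,4)
distinct pairs in image: 23 / 24 needed
  → (2,5) hit at k=10 and k=11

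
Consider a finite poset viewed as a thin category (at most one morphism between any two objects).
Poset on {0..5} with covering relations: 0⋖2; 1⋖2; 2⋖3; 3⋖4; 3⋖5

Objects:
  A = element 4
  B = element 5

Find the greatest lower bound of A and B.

{x : x<=A ∧ x<=B} = {0,1,2,3}  (A=4, B=5)
  0 <= 3
  1 <= 3
  2 <= 3
  3 <= 3
glb = 3

Answer: A∧B = 3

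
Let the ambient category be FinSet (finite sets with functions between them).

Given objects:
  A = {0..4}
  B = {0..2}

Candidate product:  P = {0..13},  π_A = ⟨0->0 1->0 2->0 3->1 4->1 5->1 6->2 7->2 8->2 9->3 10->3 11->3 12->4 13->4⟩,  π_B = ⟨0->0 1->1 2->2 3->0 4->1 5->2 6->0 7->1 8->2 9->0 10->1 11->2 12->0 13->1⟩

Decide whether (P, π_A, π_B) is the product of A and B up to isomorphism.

|A|·|B| = 5·3 = 15;  |P| = 14
  → cardinalities differ; no bijection possible.

Answer: NOT A VALID PRODUCT — |P|=14 ≠ |A|·|B|=15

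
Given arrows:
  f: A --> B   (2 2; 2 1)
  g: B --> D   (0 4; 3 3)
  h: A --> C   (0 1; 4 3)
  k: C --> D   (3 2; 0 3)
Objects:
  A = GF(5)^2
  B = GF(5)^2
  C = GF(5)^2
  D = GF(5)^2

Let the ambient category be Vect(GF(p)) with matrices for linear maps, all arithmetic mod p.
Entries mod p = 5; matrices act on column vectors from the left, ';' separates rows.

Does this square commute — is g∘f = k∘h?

Answer: COMMUTES

Trace:
Path 1 = f;g:
  e0=⟨1,0⟩ f-->⟨2,2⟩ g-->⟨3,2⟩
  e1=⟨0,1⟩ f-->⟨2,1⟩ g-->⟨4,4⟩
  result₁ = (3 4; 2 4)
Path 2 = h;k:
  e0=⟨1,0⟩ h-->⟨0,4⟩ k-->⟨3,2⟩
  e1=⟨0,1⟩ h-->⟨1,3⟩ k-->⟨4,4⟩
  result₂ = (3 4; 2 4)
Equal? YES — commutes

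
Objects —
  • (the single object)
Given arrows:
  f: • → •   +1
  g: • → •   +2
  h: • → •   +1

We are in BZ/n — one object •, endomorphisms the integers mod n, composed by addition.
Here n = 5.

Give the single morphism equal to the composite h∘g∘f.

Answer: +4

Work:
  0 +1≡1 +2≡3 +1≡4  (mod 5)
result: +4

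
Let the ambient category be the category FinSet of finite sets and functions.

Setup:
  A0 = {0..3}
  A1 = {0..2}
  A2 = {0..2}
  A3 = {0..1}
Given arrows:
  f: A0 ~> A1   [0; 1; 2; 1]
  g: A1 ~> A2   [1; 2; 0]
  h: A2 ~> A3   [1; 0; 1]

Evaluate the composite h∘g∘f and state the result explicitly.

Answer: [0; 1; 1; 1]

Trace:
  0 f~>0 g~>1 h~>0
  1 f~>1 g~>2 h~>1
  2 f~>2 g~>0 h~>1
  3 f~>1 g~>2 h~>1
result: [0; 1; 1; 1]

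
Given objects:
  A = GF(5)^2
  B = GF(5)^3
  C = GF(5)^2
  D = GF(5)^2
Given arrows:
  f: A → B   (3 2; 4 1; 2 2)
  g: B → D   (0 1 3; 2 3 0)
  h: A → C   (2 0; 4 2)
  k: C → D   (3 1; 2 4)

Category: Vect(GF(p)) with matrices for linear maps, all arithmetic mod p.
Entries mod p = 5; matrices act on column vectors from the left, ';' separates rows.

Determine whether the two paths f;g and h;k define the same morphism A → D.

1) trace f;g:
  e0=[1,0] f→[3,4,2] g→[0,3]
  e1=[0,1] f→[2,1,2] g→[2,2]
  result₁ = (0 2; 3 2)
2) trace h;k:
  e0=[1,0] h→[2,4] k→[0,0]
  e1=[0,1] h→[0,2] k→[2,3]
  result₂ = (0 2; 0 3)
Equal? NO — does not commute

Answer: DOES NOT COMMUTE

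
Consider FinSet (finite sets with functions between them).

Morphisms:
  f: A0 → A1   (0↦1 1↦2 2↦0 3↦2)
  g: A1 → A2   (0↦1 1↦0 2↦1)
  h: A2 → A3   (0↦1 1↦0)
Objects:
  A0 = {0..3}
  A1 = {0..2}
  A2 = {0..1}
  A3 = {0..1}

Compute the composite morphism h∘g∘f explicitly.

Answer: (0↦1 1↦0 2↦0 3↦0)

Trace:
  0 f→1 g→0 h→1
  1 f→2 g→1 h→0
  2 f→0 g→1 h→0
  3 f→2 g→1 h→0
result: (0↦1 1↦0 2↦0 3↦0)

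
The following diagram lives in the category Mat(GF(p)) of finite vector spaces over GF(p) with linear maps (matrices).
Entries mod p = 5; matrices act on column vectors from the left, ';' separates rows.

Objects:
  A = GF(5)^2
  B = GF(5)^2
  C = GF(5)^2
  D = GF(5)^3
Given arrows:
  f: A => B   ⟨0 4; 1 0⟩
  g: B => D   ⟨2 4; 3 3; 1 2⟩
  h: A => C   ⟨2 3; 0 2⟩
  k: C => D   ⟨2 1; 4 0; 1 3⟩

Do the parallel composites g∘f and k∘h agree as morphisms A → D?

Answer: COMMUTES

Trace:
Along f;g (path 1):
  e0=[1,0] f=>[0,1] g=>[4,3,2]
  e1=[0,1] f=>[4,0] g=>[3,2,4]
  result₁ = ⟨4 3; 3 2; 2 4⟩
Along h;k (path 2):
  e0=[1,0] h=>[2,0] k=>[4,3,2]
  e1=[0,1] h=>[3,2] k=>[3,2,4]
  result₂ = ⟨4 3; 3 2; 2 4⟩
Equal? YES — commutes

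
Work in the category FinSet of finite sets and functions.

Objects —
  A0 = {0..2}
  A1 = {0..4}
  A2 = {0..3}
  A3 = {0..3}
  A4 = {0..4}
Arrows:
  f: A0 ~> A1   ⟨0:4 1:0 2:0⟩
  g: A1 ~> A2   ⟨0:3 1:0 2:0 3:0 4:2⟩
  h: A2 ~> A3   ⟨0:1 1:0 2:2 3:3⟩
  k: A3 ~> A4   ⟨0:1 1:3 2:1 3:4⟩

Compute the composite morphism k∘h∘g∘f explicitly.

Answer: ⟨0:1 1:4 2:4⟩

Derivation:
  0 f~>4 g~>2 h~>2 k~>1
  1 f~>0 g~>3 h~>3 k~>4
  2 f~>0 g~>3 h~>3 k~>4
⟦path⟧: ⟨0:1 1:4 2:4⟩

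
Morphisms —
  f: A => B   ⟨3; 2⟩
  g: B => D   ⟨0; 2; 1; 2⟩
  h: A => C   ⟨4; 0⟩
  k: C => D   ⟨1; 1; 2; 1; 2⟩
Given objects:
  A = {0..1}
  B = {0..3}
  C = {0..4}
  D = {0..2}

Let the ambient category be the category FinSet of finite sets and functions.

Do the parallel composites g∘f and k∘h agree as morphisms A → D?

Answer: COMMUTES

Work:
Along f;g (path 1):
  0 f=>3 g=>2
  1 f=>2 g=>1
  result₁ = ⟨2; 1⟩
Along h;k (path 2):
  0 h=>4 k=>2
  1 h=>0 k=>1
  result₂ = ⟨2; 1⟩
Equal? equal; square commutes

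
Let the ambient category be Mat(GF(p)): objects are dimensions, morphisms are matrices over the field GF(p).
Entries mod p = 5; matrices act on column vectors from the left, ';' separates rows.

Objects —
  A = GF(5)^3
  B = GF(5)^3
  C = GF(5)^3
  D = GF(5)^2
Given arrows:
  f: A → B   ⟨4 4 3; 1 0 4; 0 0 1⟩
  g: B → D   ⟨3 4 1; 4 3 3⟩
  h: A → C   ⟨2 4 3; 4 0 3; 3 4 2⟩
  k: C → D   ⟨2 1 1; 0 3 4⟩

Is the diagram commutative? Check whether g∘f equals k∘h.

Answer: COMMUTES

Work:
Along f;g (path 1):
  e0=(1,0,0) f→(4,1,0) g→(1,4)
  e1=(0,1,0) f→(4,0,0) g→(2,1)
  e2=(0,0,1) f→(3,4,1) g→(1,2)
  ⟦path⟧₁ = ⟨1 2 1; 4 1 2⟩
Along h;k (path 2):
  e0=(1,0,0) h→(2,4,3) k→(1,4)
  e1=(0,1,0) h→(4,0,4) k→(2,1)
  e2=(0,0,1) h→(3,3,2) k→(1,2)
  ⟦path⟧₂ = ⟨1 2 1; 4 1 2⟩
Equal? equal; square commutes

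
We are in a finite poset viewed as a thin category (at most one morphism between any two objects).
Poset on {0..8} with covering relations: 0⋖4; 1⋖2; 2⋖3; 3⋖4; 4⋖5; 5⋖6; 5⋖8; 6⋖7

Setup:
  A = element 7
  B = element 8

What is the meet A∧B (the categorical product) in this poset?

Answer: A∧B = 5

Trace:
Common predecessors of 7,8: {0,1,2,3,4,5}
  0 <= 5
  1 <= 5
  2 <= 5
  3 <= 5
  4 <= 5
  5 <= 5
glb = 5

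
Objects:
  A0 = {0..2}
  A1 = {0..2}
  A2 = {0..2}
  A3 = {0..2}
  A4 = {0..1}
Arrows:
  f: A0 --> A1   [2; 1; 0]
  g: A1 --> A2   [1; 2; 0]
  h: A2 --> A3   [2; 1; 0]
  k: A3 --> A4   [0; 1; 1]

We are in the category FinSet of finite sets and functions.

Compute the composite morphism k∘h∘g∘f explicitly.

Answer: [1; 0; 1]

Trace:
  0 f-->2 g-->0 h-->2 k-->1
  1 f-->1 g-->2 h-->0 k-->0
  2 f-->0 g-->1 h-->1 k-->1
composite: [1; 0; 1]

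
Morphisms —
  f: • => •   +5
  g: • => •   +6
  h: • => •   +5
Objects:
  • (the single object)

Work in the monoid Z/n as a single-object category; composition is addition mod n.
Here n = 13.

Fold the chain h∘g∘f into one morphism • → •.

  0 +5≡5 +6≡11 +5≡3  (mod 13)
result: +3

Answer: +3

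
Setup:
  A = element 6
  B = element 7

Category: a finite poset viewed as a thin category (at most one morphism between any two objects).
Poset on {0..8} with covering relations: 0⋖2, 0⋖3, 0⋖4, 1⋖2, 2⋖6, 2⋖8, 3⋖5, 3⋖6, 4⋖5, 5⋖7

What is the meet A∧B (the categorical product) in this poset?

{x : x<=A ∧ x<=B} = {0,3}  (A=6, B=7)
  0 <= 3
  3 <= 3
glb = 3

Answer: A∧B = 3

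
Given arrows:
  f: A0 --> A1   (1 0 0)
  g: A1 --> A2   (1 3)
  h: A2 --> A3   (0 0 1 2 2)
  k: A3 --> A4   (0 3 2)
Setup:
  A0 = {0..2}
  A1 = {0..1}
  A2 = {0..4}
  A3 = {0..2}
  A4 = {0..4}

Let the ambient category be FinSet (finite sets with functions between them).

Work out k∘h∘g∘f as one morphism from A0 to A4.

Answer: (2 0 0)

Derivation:
  0 f-->1 g-->3 h-->2 k-->2
  1 f-->0 g-->1 h-->0 k-->0
  2 f-->0 g-->1 h-->0 k-->0
composite: (2 0 0)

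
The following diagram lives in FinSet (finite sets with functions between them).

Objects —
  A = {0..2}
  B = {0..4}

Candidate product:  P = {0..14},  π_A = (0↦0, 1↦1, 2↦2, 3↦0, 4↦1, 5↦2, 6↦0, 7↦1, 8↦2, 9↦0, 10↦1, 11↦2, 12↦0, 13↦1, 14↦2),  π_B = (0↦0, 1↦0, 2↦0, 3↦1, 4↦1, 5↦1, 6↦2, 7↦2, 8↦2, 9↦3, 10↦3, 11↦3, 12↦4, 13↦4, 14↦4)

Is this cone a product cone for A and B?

Answer: VALID PRODUCT

Work:
|A|·|B| = 3·5 = 15;  |P| = 15
Check the pairing map k ↦ (π_A(k), π_B(k)):
  0 ↦ (0,0)
  1 ↦ (1,0)
  2 ↦ (2,0)
  3 ↦ (0,1)
  4 ↦ (1,1)
  5 ↦ (2,1)
  6 ↦ (0,2)
  7 ↦ (1,2)
  8 ↦ (2,2)
  9 ↦ (0,3)
  10 ↦ (1,3)
  11 ↦ (2,3)
  12 ↦ (0,4)
  13 ↦ (1,4)
  14 ↦ (2,4)
distinct pairs in image: 15 / 15 needed
  → bijection onto A×B; projections well-typed.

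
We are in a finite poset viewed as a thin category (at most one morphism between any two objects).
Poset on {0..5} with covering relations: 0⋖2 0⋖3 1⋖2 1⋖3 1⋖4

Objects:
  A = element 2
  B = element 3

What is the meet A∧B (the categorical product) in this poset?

{x : x<=A ∧ x<=B} = {0,1}  (A=2, B=3)
  maximal lower bounds 0 and 1 are incomparable: neither 0<=1 nor 1<=0
→ no greatest lower bound exists

Answer: NO MEET EXISTS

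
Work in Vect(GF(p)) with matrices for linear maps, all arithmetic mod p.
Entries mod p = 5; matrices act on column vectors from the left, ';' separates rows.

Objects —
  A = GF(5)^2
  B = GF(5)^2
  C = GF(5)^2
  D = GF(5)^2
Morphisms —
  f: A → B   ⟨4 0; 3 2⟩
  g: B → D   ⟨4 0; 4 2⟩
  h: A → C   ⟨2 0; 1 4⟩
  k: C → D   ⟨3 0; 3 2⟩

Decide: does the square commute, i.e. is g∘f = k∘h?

Along f;g (path 1):
  e0=[1,0] f→[4,3] g→[1,2]
  e1=[0,1] f→[0,2] g→[0,4]
  ⟦path⟧₁ = ⟨1 0; 2 4⟩
Along h;k (path 2):
  e0=[1,0] h→[2,1] k→[1,3]
  e1=[0,1] h→[0,4] k→[0,3]
  ⟦path⟧₂ = ⟨1 0; 3 3⟩
Equal? distinct morphisms ✗

Answer: DOES NOT COMMUTE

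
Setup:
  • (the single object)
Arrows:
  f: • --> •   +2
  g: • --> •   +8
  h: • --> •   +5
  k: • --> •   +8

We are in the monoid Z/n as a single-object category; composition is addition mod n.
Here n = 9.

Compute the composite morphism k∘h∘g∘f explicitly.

  0 +2≡2 +8≡1 +5≡6 +8≡5  (mod 9)
result: +5

Answer: +5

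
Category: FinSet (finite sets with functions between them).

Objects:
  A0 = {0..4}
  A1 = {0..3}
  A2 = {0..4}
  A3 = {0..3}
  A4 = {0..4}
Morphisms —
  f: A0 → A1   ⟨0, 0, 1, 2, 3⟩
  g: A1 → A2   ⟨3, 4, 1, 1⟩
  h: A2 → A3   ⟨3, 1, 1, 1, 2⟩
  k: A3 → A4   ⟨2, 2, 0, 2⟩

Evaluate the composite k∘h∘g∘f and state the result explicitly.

  0 f→0 g→3 h→1 k→2
  1 f→0 g→3 h→1 k→2
  2 f→1 g→4 h→2 k→0
  3 f→2 g→1 h→1 k→2
  4 f→3 g→1 h→1 k→2
composite: ⟨2, 2, 0, 2, 2⟩

Answer: ⟨2, 2, 0, 2, 2⟩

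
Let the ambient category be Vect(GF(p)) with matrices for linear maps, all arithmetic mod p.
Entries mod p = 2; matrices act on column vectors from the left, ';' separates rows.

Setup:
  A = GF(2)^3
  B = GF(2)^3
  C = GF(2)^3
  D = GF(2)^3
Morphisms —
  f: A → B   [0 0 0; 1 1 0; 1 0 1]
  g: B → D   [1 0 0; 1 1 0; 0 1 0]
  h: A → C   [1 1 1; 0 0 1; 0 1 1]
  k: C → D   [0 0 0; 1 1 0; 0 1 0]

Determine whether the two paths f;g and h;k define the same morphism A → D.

Along f;g (path 1):
  e0=[1,0,0] f→[0,1,1] g→[0,1,1]
  e1=[0,1,0] f→[0,1,0] g→[0,1,1]
  e2=[0,0,1] f→[0,0,1] g→[0,0,0]
  composite₁ = [0 0 0; 1 1 0; 1 1 0]
Along h;k (path 2):
  e0=[1,0,0] h→[1,0,0] k→[0,1,0]
  e1=[0,1,0] h→[1,0,1] k→[0,1,0]
  e2=[0,0,1] h→[1,1,1] k→[0,0,1]
  composite₂ = [0 0 0; 1 1 0; 0 0 1]
Equal? differ; not commutative

Answer: DOES NOT COMMUTE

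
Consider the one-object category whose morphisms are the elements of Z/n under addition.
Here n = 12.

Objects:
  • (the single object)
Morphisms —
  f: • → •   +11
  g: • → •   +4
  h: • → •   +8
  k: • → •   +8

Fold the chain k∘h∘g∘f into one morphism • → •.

Answer: +7

Trace:
  0 +11≡11 +4≡3 +8≡11 +8≡7  (mod 12)
result: +7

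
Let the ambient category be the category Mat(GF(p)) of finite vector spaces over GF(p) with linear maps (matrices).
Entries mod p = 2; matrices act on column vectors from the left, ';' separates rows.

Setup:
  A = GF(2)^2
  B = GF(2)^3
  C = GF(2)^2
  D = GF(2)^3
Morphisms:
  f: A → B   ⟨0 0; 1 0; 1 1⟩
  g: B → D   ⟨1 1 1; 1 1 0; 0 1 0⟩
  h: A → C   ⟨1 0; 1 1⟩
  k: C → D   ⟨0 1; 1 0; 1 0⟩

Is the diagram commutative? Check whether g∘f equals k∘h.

Answer: DOES NOT COMMUTE

Work:
Along f;g (path 1):
  e0=[1,0] f→[0,1,1] g→[0,1,1]
  e1=[0,1] f→[0,0,1] g→[1,0,0]
  ⟦path⟧₁ = ⟨0 1; 1 0; 1 0⟩
Along h;k (path 2):
  e0=[1,0] h→[1,1] k→[1,1,1]
  e1=[0,1] h→[0,1] k→[1,0,0]
  ⟦path⟧₂ = ⟨1 1; 1 0; 1 0⟩
Equal? NO — does not commute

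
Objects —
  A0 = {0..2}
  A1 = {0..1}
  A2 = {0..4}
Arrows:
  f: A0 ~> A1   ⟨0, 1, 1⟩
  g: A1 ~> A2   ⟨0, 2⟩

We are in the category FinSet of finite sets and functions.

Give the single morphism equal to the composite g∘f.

Answer: ⟨0, 2, 2⟩

Work:
  0 f~>0 g~>0
  1 f~>1 g~>2
  2 f~>1 g~>2
composite: ⟨0, 2, 2⟩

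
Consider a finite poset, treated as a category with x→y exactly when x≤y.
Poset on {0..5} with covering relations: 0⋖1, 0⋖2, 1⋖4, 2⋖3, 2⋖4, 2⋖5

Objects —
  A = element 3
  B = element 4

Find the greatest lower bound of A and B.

Lower bounds of A=3 and B=4: {0,2}
  0 ≤ 2
  2 ≤ 2
glb = 2

Answer: A∧B = 2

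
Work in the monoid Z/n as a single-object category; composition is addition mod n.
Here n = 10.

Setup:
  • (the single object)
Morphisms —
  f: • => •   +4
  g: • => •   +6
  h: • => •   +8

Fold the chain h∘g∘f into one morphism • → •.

  0 +4≡4 +6≡0 +8≡8  (mod 10)
composite: +8

Answer: +8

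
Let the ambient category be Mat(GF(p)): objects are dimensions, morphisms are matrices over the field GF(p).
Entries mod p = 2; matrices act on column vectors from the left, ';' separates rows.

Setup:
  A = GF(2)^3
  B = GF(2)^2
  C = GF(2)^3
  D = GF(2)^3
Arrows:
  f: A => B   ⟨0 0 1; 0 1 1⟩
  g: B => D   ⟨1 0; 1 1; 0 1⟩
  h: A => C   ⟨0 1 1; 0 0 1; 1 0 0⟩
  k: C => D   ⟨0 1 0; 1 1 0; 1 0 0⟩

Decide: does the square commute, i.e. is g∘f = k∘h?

Answer: COMMUTES

Derivation:
1) trace f;g:
  e0=⟨1,0,0⟩ f=>⟨0,0⟩ g=>⟨0,0,0⟩
  e1=⟨0,1,0⟩ f=>⟨0,1⟩ g=>⟨0,1,1⟩
  e2=⟨0,0,1⟩ f=>⟨1,1⟩ g=>⟨1,0,1⟩
  composite₁ = ⟨0 0 1; 0 1 0; 0 1 1⟩
2) trace h;k:
  e0=⟨1,0,0⟩ h=>⟨0,0,1⟩ k=>⟨0,0,0⟩
  e1=⟨0,1,0⟩ h=>⟨1,0,0⟩ k=>⟨0,1,1⟩
  e2=⟨0,0,1⟩ h=>⟨1,1,0⟩ k=>⟨1,0,1⟩
  composite₂ = ⟨0 0 1; 0 1 0; 0 1 1⟩
Equal? YES — commutes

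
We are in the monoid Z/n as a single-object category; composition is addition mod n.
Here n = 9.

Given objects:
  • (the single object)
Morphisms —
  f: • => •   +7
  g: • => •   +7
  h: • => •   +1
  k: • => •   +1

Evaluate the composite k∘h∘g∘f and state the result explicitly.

  0 +7≡7 +7≡5 +1≡6 +1≡7  (mod 9)
composite: +7

Answer: +7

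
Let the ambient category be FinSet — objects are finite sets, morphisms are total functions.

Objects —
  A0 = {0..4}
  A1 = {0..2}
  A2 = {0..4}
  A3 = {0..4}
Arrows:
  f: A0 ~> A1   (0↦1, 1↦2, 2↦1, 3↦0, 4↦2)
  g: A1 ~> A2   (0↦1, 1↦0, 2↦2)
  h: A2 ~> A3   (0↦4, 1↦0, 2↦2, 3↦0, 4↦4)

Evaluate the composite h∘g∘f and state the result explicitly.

Answer: (0↦4, 1↦2, 2↦4, 3↦0, 4↦2)

Derivation:
  0 f~>1 g~>0 h~>4
  1 f~>2 g~>2 h~>2
  2 f~>1 g~>0 h~>4
  3 f~>0 g~>1 h~>0
  4 f~>2 g~>2 h~>2
result: (0↦4, 1↦2, 2↦4, 3↦0, 4↦2)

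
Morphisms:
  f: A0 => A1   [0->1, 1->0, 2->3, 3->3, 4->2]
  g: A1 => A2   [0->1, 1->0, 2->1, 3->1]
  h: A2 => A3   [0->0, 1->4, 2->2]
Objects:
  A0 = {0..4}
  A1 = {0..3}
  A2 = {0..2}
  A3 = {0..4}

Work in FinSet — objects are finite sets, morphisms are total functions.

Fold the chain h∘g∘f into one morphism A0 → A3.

  0 f=>1 g=>0 h=>0
  1 f=>0 g=>1 h=>4
  2 f=>3 g=>1 h=>4
  3 f=>3 g=>1 h=>4
  4 f=>2 g=>1 h=>4
composite: [0->0, 1->4, 2->4, 3->4, 4->4]

Answer: [0->0, 1->4, 2->4, 3->4, 4->4]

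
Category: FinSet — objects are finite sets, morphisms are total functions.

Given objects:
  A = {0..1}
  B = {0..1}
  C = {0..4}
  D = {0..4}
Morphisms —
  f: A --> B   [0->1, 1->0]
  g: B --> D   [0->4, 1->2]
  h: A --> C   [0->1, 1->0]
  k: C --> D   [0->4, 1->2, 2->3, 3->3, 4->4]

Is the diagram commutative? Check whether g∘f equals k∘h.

Path 1 = f;g:
  0 f-->1 g-->2
  1 f-->0 g-->4
  ⟦path⟧₁ = [0->2, 1->4]
Path 2 = h;k:
  0 h-->1 k-->2
  1 h-->0 k-->4
  ⟦path⟧₂ = [0->2, 1->4]
Equal? YES — commutes

Answer: COMMUTES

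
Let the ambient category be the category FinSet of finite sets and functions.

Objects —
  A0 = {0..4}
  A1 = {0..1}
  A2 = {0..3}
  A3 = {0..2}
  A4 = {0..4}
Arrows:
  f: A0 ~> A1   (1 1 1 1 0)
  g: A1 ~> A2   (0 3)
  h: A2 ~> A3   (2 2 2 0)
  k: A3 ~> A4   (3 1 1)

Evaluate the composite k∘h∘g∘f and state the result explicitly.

  0 f~>1 g~>3 h~>0 k~>3
  1 f~>1 g~>3 h~>0 k~>3
  2 f~>1 g~>3 h~>0 k~>3
  3 f~>1 g~>3 h~>0 k~>3
  4 f~>0 g~>0 h~>2 k~>1
composite: (3 3 3 3 1)

Answer: (3 3 3 3 1)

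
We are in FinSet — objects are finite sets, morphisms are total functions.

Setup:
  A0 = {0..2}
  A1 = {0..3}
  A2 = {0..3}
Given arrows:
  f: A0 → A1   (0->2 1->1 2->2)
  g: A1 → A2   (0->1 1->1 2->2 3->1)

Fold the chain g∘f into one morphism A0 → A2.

  0 f→2 g→2
  1 f→1 g→1
  2 f→2 g→2
⟦path⟧: (0->2 1->1 2->2)

Answer: (0->2 1->1 2->2)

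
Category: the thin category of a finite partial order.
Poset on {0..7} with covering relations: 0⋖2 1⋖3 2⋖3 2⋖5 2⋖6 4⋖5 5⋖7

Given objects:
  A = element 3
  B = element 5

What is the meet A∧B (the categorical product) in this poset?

Answer: A∧B = 2

Derivation:
Lower bounds of A=3 and B=5: {0,2}
  0 ≤ 2
  2 ≤ 2
glb = 2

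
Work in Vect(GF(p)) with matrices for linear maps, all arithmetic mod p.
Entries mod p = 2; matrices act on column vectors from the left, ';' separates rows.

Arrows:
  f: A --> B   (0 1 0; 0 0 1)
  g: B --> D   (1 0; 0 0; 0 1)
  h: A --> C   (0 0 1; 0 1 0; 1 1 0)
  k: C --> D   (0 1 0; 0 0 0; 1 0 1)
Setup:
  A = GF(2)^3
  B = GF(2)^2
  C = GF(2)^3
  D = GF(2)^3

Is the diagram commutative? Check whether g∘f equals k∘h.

Answer: DOES NOT COMMUTE

Work:
Path 1 = f;g:
  e0=⟨1,0,0⟩ f-->⟨0,0⟩ g-->⟨0,0,0⟩
  e1=⟨0,1,0⟩ f-->⟨1,0⟩ g-->⟨1,0,0⟩
  e2=⟨0,0,1⟩ f-->⟨0,1⟩ g-->⟨0,0,1⟩
  ⟦path⟧₁ = (0 1 0; 0 0 0; 0 0 1)
Path 2 = h;k:
  e0=⟨1,0,0⟩ h-->⟨0,0,1⟩ k-->⟨0,0,1⟩
  e1=⟨0,1,0⟩ h-->⟨0,1,1⟩ k-->⟨1,0,1⟩
  e2=⟨0,0,1⟩ h-->⟨1,0,0⟩ k-->⟨0,0,1⟩
  ⟦path⟧₂ = (0 1 0; 0 0 0; 1 1 1)
Equal? differ; not commutative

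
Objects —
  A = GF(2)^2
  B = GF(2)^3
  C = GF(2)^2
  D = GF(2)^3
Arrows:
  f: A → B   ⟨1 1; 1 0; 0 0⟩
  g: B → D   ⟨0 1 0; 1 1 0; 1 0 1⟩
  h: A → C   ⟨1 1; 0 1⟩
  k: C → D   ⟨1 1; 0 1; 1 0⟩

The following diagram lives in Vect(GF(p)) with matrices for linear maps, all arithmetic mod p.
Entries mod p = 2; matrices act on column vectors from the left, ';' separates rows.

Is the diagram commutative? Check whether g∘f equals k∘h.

Answer: COMMUTES

Trace:
1) trace f;g:
  e0=⟨1,0⟩ f→⟨1,1,0⟩ g→⟨1,0,1⟩
  e1=⟨0,1⟩ f→⟨1,0,0⟩ g→⟨0,1,1⟩
  ⟦path⟧₁ = ⟨1 0; 0 1; 1 1⟩
2) trace h;k:
  e0=⟨1,0⟩ h→⟨1,0⟩ k→⟨1,0,1⟩
  e1=⟨0,1⟩ h→⟨1,1⟩ k→⟨0,1,1⟩
  ⟦path⟧₂ = ⟨1 0; 0 1; 1 1⟩
Equal? YES — commutes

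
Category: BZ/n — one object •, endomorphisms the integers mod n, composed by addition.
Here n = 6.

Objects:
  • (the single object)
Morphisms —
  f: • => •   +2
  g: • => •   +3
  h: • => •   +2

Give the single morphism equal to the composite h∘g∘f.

Answer: +1

Work:
  0 +2≡2 +3≡5 +2≡1  (mod 6)
⟦path⟧: +1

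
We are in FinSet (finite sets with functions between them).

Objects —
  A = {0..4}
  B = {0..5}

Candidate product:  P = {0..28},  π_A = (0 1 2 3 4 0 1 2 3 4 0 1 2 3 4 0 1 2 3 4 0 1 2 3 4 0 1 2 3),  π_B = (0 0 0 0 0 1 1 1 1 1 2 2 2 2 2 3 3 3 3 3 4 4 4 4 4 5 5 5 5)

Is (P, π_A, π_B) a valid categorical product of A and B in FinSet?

|A|·|B| = 5·6 = 30;  |P| = 29
  → cardinalities differ; no bijection possible.

Answer: NOT A VALID PRODUCT — |P|=29 ≠ |A|·|B|=30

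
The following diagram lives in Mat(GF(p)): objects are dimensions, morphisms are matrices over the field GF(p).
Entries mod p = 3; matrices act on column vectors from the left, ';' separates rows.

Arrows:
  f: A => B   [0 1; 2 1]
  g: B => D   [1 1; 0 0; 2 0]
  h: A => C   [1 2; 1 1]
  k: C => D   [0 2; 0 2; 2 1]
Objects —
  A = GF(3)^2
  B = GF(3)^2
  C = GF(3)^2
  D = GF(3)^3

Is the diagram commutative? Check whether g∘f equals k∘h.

1) trace f;g:
  e0=[1,0] f=>[0,2] g=>[2,0,0]
  e1=[0,1] f=>[1,1] g=>[2,0,2]
  ⟦path⟧₁ = [2 2; 0 0; 0 2]
2) trace h;k:
  e0=[1,0] h=>[1,1] k=>[2,2,0]
  e1=[0,1] h=>[2,1] k=>[2,2,2]
  ⟦path⟧₂ = [2 2; 2 2; 0 2]
Equal? differ; not commutative

Answer: DOES NOT COMMUTE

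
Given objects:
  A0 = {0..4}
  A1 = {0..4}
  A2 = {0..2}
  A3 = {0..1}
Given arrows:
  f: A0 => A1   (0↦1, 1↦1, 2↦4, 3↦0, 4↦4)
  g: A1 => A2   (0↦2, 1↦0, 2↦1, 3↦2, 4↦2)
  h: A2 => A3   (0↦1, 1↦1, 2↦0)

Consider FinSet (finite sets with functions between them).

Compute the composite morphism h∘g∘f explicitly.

Answer: (0↦1, 1↦1, 2↦0, 3↦0, 4↦0)

Work:
  0 f=>1 g=>0 h=>1
  1 f=>1 g=>0 h=>1
  2 f=>4 g=>2 h=>0
  3 f=>0 g=>2 h=>0
  4 f=>4 g=>2 h=>0
composite: (0↦1, 1↦1, 2↦0, 3↦0, 4↦0)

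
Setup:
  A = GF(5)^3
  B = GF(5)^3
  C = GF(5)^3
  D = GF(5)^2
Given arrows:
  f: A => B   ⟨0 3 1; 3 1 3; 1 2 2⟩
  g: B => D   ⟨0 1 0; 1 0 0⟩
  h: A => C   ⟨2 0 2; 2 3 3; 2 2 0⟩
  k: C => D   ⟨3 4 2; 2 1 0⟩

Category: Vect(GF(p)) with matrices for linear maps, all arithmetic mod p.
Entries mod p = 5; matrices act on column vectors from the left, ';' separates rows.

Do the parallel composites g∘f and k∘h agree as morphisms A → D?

Answer: DOES NOT COMMUTE

Work:
1) trace f;g:
  e0=⟨1,0,0⟩ f=>⟨0,3,1⟩ g=>⟨3,0⟩
  e1=⟨0,1,0⟩ f=>⟨3,1,2⟩ g=>⟨1,3⟩
  e2=⟨0,0,1⟩ f=>⟨1,3,2⟩ g=>⟨3,1⟩
  composite₁ = ⟨3 1 3; 0 3 1⟩
2) trace h;k:
  e0=⟨1,0,0⟩ h=>⟨2,2,2⟩ k=>⟨3,1⟩
  e1=⟨0,1,0⟩ h=>⟨0,3,2⟩ k=>⟨1,3⟩
  e2=⟨0,0,1⟩ h=>⟨2,3,0⟩ k=>⟨3,2⟩
  composite₂ = ⟨3 1 3; 1 3 2⟩
Equal? NO — does not commute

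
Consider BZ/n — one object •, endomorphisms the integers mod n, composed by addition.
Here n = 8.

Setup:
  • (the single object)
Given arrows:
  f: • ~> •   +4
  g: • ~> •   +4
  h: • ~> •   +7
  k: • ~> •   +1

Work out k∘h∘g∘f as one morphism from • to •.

  0 +4≡4 +4≡0 +7≡7 +1≡0  (mod 8)
composite: +0

Answer: +0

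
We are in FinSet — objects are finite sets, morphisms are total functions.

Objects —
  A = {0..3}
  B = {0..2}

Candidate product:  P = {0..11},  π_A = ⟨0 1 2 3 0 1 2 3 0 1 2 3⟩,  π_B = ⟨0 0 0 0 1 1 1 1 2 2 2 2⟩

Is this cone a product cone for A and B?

|A|·|B| = 4·3 = 12;  |P| = 12
Check the pairing map k ↦ (π_A(k), π_B(k)):
  0 -> (0,0)
  1 -> (1,0)
  2 -> (2,0)
  3 -> (3,0)
  4 -> (0,1)
  5 -> (1,1)
  6 -> (2,1)
  7 -> (3,1)
  8 -> (0,2)
  9 -> (1,2)
  10 -> (2,2)
  11 -> (3,2)
distinct pairs in image: 12 / 12 needed
  → bijection onto A×B; projections well-typed.

Answer: VALID PRODUCT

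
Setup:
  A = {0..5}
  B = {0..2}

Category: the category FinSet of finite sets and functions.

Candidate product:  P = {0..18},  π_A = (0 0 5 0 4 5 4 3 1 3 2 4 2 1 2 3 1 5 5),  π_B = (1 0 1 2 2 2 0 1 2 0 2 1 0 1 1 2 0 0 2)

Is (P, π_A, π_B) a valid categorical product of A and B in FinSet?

Answer: NOT A VALID PRODUCT — |P|=19 ≠ |A|·|B|=18

Derivation:
|A|·|B| = 6·3 = 18;  |P| = 19
  → cardinalities differ; no bijection possible.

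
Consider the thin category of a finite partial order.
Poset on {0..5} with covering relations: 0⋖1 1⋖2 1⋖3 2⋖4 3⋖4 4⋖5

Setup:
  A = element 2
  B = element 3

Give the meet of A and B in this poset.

{x : x≤A ∧ x≤B} = {0,1}  (A=2, B=3)
  0 ≤ 1
  1 ≤ 1
glb = 1

Answer: A∧B = 1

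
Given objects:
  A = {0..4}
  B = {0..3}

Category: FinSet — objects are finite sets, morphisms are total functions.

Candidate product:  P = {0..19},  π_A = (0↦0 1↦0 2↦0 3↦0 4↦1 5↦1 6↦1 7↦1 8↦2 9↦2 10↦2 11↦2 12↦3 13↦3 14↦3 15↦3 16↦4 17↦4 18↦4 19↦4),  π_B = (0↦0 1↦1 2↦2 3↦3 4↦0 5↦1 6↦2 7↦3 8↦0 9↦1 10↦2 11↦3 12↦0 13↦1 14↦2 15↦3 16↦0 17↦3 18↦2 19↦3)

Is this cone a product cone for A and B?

Answer: NOT A VALID PRODUCT — duplicate pair at indices 19,17

Work:
|A|·|B| = 5·4 = 20;  |P| = 20
Check the pairing map k ↦ (π_A(k), π_B(k)):
  0 ↦ (0,0)
  1 ↦ (0,1)
  2 ↦ (0,2)
  3 ↦ (0,3)
  4 ↦ (1,0)
  5 ↦ (1,1)
  6 ↦ (1,2)
  7 ↦ (1,3)
  8 ↦ (2,0)
  9 ↦ (2,1)
  10 ↦ (2,2)
  11 ↦ (2,3)
  12 ↦ (3,0)
  13 ↦ (3,1)
  14 ↦ (3,2)
  15 ↦ (3,3)
  16 ↦ (4,0)
  17 ↦ (4,3)
  18 ↦ (4,2)
  19 ↦ (4,3)  ✗ repeats pair of k=17
distinct pairs in image: 19 / 20 needed
  → (4,3) hit at k=17 and k=19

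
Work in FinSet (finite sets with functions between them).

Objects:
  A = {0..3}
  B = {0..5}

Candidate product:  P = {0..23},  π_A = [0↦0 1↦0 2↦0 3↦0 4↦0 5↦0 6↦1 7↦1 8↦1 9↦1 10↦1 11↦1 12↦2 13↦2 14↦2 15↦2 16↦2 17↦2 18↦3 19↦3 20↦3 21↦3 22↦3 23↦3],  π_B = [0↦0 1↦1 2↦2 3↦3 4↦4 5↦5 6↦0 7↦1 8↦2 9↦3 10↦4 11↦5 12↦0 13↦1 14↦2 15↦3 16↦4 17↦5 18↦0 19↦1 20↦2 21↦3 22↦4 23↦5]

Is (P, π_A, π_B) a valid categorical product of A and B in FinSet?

|A|·|B| = 4·6 = 24;  |P| = 24
Check the pairing map k ↦ (π_A(k), π_B(k)):
  0 ↦ (0,0)
  1 ↦ (0,1)
  2 ↦ (0,2)
  3 ↦ (0,3)
  4 ↦ (0,4)
  5 ↦ (0,5)
  6 ↦ (1,0)
  7 ↦ (1,1)
  8 ↦ (1,2)
  9 ↦ (1,3)
  10 ↦ (1,4)
  11 ↦ (1,5)
  12 ↦ (2,0)
  13 ↦ (2,1)
  14 ↦ (2,2)
  15 ↦ (2,3)
  16 ↦ (2,4)
  17 ↦ (2,5)
  18 ↦ (3,0)
  19 ↦ (3,1)
  20 ↦ (3,2)
  21 ↦ (3,3)
  22 ↦ (3,4)
  23 ↦ (3,5)
distinct pairs in image: 24 / 24 needed
  → bijection onto A×B; projections well-typed.

Answer: VALID PRODUCT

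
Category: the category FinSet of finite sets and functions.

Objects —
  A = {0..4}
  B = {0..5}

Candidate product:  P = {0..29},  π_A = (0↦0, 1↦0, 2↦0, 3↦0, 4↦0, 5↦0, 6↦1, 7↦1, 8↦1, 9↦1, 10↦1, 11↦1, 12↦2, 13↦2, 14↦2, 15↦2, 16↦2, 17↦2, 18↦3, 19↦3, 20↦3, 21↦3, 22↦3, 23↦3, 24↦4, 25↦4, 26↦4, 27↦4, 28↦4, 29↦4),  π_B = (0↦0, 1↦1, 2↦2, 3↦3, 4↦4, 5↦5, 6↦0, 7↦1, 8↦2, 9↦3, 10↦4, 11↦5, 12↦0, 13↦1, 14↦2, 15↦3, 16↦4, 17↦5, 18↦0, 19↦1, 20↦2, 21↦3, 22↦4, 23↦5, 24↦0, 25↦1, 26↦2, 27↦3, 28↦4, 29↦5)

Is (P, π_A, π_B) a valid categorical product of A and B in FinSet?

Answer: VALID PRODUCT

Derivation:
|A|·|B| = 5·6 = 30;  |P| = 30
Check the pairing map k ↦ (π_A(k), π_B(k)):
  0 ↦ (0,0)
  1 ↦ (0,1)
  2 ↦ (0,2)
  3 ↦ (0,3)
  4 ↦ (0,4)
  5 ↦ (0,5)
  6 ↦ (1,0)
  7 ↦ (1,1)
  8 ↦ (1,2)
  9 ↦ (1,3)
  10 ↦ (1,4)
  11 ↦ (1,5)
  12 ↦ (2,0)
  13 ↦ (2,1)
  14 ↦ (2,2)
  15 ↦ (2,3)
  16 ↦ (2,4)
  17 ↦ (2,5)
  18 ↦ (3,0)
  19 ↦ (3,1)
  20 ↦ (3,2)
  21 ↦ (3,3)
  22 ↦ (3,4)
  23 ↦ (3,5)
  24 ↦ (4,0)
  25 ↦ (4,1)
  26 ↦ (4,2)
  27 ↦ (4,3)
  28 ↦ (4,4)
  29 ↦ (4,5)
distinct pairs in image: 30 / 30 needed
  → bijection onto A×B; projections well-typed.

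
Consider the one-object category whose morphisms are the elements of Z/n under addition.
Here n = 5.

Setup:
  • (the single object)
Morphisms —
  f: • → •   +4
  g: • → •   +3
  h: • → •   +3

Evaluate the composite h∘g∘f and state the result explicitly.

  0 +4≡4 +3≡2 +3≡0  (mod 5)
composite: +0

Answer: +0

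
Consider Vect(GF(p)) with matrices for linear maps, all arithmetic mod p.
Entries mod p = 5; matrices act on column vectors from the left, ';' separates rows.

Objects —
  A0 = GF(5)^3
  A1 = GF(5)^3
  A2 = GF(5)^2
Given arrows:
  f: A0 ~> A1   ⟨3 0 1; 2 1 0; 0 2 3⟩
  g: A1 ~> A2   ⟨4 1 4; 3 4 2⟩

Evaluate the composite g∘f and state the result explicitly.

Answer: ⟨4 4 1; 2 3 4⟩

Work:
  e0=⟨1,0,0⟩ f~>⟨3,2,0⟩ g~>⟨4,2⟩
  e1=⟨0,1,0⟩ f~>⟨0,1,2⟩ g~>⟨4,3⟩
  e2=⟨0,0,1⟩ f~>⟨1,0,3⟩ g~>⟨1,4⟩
⟦path⟧: ⟨4 4 1; 2 3 4⟩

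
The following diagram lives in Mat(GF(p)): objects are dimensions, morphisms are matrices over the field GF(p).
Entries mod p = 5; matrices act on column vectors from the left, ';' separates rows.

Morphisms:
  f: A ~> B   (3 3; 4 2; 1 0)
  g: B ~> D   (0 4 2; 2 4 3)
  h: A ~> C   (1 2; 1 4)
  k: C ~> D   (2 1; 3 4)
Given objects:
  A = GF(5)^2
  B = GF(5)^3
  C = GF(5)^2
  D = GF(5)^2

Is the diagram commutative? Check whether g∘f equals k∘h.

Path 1 = f;g:
  e0=(1,0) f~>(3,4,1) g~>(3,0)
  e1=(0,1) f~>(3,2,0) g~>(3,4)
  composite₁ = (3 3; 0 4)
Path 2 = h;k:
  e0=(1,0) h~>(1,1) k~>(3,2)
  e1=(0,1) h~>(2,4) k~>(3,2)
  composite₂ = (3 3; 2 2)
Equal? distinct morphisms ✗

Answer: DOES NOT COMMUTE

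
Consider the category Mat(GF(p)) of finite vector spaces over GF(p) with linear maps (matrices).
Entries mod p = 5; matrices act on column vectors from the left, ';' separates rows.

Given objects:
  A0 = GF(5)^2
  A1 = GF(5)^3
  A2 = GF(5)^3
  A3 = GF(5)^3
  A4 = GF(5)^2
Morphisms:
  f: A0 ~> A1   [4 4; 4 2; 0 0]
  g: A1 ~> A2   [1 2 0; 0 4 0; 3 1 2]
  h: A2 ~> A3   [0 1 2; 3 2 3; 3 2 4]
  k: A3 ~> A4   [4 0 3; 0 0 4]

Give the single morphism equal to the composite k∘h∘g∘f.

  e0=[1,0] f~>[4,4,0] g~>[2,1,1] h~>[3,1,2] k~>[3,3]
  e1=[0,1] f~>[4,2,0] g~>[3,3,4] h~>[1,2,1] k~>[2,4]
⟦path⟧: [3 2; 3 4]

Answer: [3 2; 3 4]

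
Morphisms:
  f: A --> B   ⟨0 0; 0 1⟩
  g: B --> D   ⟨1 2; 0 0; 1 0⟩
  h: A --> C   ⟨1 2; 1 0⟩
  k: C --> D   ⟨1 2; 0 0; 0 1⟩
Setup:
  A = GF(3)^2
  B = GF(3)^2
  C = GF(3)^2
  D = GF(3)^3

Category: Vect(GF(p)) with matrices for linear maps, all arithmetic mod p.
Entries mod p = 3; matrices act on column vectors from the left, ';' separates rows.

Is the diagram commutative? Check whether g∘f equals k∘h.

Answer: DOES NOT COMMUTE

Work:
1) trace f;g:
  e0=(1,0) f-->(0,0) g-->(0,0,0)
  e1=(0,1) f-->(0,1) g-->(2,0,0)
  ⟦path⟧₁ = ⟨0 2; 0 0; 0 0⟩
2) trace h;k:
  e0=(1,0) h-->(1,1) k-->(0,0,1)
  e1=(0,1) h-->(2,0) k-->(2,0,0)
  ⟦path⟧₂ = ⟨0 2; 0 0; 1 0⟩
Equal? distinct morphisms ✗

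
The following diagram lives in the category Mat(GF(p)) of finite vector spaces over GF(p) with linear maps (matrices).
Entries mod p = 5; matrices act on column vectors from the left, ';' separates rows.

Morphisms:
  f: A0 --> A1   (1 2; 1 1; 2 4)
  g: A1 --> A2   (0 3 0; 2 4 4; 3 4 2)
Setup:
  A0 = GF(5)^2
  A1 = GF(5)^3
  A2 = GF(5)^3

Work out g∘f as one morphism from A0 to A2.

  e0=⟨1,0⟩ f-->⟨1,1,2⟩ g-->⟨3,4,1⟩
  e1=⟨0,1⟩ f-->⟨2,1,4⟩ g-->⟨3,4,3⟩
composite: (3 3; 4 4; 1 3)

Answer: (3 3; 4 4; 1 3)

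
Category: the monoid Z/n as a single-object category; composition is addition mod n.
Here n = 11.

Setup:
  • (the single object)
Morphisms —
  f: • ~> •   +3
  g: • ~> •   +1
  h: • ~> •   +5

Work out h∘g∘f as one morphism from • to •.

  0 +3≡3 +1≡4 +5≡9  (mod 11)
⟦path⟧: +9

Answer: +9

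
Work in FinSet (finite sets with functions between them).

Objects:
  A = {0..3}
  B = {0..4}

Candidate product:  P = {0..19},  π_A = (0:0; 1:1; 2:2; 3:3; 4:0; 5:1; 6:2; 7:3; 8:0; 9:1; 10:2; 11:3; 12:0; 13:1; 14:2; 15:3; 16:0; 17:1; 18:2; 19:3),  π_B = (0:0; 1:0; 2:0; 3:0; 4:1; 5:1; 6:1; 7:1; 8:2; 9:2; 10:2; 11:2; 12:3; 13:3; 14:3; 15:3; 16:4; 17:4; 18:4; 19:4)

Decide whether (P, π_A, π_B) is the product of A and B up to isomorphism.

|A|·|B| = 4·5 = 20;  |P| = 20
Check the pairing map k ↦ (π_A(k), π_B(k)):
  0 : (0,0)
  1 : (1,0)
  2 : (2,0)
  3 : (3,0)
  4 : (0,1)
  5 : (1,1)
  6 : (2,1)
  7 : (3,1)
  8 : (0,2)
  9 : (1,2)
  10 : (2,2)
  11 : (3,2)
  12 : (0,3)
  13 : (1,3)
  14 : (2,3)
  15 : (3,3)
  16 : (0,4)
  17 : (1,4)
  18 : (2,4)
  19 : (3,4)
distinct pairs in image: 20 / 20 needed
  → bijection onto A×B; projections well-typed.

Answer: VALID PRODUCT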